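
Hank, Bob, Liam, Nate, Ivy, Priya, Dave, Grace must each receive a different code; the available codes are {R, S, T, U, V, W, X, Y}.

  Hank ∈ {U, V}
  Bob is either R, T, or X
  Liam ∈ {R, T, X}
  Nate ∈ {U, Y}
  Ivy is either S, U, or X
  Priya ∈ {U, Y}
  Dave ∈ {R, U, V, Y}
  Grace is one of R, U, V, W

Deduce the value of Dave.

R

The 8 variables together cover exactly {R, S, T, U, V, W, X, Y} — 8 values for 8 variables — and S appears only in Ivy's list, so Ivy = S.
The 7 still-open variables together cover exactly {R, T, U, V, W, X, Y} — 7 values for 7 variables — and W appears only in Grace's list, so Grace = W.
Nate and Priya between them cover only {U, Y} — a naked pair. Remove those values from Hank, Dave.
Hank must be V (only option left). Eliminate V elsewhere: Dave.
So Dave = R.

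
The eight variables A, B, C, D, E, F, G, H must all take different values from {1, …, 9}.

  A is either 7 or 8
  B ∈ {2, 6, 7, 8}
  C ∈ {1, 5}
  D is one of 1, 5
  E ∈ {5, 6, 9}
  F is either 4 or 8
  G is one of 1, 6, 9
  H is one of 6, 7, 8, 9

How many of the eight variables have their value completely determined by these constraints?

2

The 8 variables draw from only 8 values {1, 2, 4, 5, 6, 7, 8, 9}, so each is used; only B can be 2, hence B = 2.
Among the 7 still-open variables, 4 fits only F (and all 7 values in {1, 4, 5, 6, 7, 8, 9} must be used), so F = 4.
C and D share exactly the 2 values {1, 5}; by pigeonhole those values go to them, so strike 1, 5 from E, G.
E and G share exactly the 2 values {6, 9}; by pigeonhole those values go to them, so strike 6, 9 from H.
Determined: B=2, F=4. The other variables each still have more than one consistent value. That makes 2.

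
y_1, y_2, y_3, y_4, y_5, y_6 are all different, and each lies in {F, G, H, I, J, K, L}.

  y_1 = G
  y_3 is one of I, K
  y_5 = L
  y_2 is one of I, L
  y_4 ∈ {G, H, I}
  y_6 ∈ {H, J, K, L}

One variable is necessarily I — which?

y_2

y_1's domain is down to {G}, so y_1 = G. So y_4 can't be G.
y_5 must be L (only option left). Eliminate L elsewhere: y_2, y_6.
So I goes to y_2.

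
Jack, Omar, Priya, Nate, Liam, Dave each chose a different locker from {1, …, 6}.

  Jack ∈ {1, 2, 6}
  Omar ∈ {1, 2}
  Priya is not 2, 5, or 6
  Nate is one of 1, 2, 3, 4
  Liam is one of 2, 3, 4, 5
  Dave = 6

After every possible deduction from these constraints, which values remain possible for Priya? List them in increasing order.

Dave must be 6 (only option left). Strike 6 from Jack.
The 5 still-open variables draw from only 5 values {1, 2, 3, 4, 5}, so each is used; only Liam can be 5, hence Liam = 5.
The 2 variables Jack and Omar are confined to {1, 2}, which locks those values in; drop them from Priya, Nate.
No further eliminations apply; Priya can still be any of 3, 4.

3, 4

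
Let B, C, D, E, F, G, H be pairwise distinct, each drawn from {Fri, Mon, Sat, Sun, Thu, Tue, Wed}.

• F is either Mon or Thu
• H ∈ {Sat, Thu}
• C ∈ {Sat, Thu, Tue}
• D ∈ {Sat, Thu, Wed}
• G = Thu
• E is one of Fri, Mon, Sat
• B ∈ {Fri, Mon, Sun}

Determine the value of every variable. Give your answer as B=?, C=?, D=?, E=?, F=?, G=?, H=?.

B=Sun, C=Tue, D=Wed, E=Fri, F=Mon, G=Thu, H=Sat

G's domain is down to {Thu}, so G = Thu. So C, D, F, H can't be Thu.
That leaves H = Sat. So C, D, E can't be Sat.
C has just one choice, so C = Tue.
D has just one choice, so D = Wed.
That leaves F = Mon. Strike Mon from B, E.
E has just one choice, so E = Fri. Remove Fri from B.
B has just one choice, so B = Sun.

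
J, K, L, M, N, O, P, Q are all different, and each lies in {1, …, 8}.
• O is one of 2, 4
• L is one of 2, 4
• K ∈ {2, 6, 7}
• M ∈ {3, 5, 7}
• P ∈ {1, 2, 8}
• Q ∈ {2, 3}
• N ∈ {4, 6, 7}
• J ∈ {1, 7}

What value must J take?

Among the 8 variables, 5 fits only M (and all 8 values in {1, 2, 3, 4, 5, 6, 7, 8} must be used), so M = 5.
Among the 7 still-open variables, 3 fits only Q (and all 7 values in {1, 2, 3, 4, 6, 7, 8} must be used), so Q = 3.
The 6 still-open variables together cover exactly {1, 2, 4, 6, 7, 8} — 6 values for 6 variables — and 8 appears only in P's list, so P = 8.
The 5 still-open variables together cover exactly {1, 2, 4, 6, 7} — 5 values for 5 variables — and 1 appears only in J's list, so J = 1.

1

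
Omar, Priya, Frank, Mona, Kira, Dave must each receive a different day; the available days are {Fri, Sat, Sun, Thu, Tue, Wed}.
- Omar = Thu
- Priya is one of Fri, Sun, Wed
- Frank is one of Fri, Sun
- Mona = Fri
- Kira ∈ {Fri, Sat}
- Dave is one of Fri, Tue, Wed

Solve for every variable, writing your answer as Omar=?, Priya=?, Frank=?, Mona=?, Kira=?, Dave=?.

Omar must be Thu (only option left).
Mona's domain is down to {Fri}, so Mona = Fri. Strike Fri from Priya, Frank, Kira, Dave.
That leaves Kira = Sat.
That leaves Frank = Sun. So Priya can't be Sun.
That leaves Priya = Wed. Remove Wed from Dave.
Dave has just one choice, so Dave = Tue.

Omar=Thu, Priya=Wed, Frank=Sun, Mona=Fri, Kira=Sat, Dave=Tue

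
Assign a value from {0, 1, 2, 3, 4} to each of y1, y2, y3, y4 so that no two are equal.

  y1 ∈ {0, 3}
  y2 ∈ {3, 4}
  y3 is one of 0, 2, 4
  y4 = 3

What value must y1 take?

0

y4's domain is down to {3}, so y4 = 3. Remove 3 from y1, y2.
So y1 = 0.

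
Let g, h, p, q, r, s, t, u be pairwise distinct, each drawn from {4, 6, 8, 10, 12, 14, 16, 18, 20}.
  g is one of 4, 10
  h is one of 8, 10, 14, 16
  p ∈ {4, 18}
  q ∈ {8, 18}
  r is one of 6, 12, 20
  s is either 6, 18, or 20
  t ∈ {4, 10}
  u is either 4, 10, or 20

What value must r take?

g and t share exactly the 2 values {4, 10}; by pigeonhole those values go to them, so strike 4, 10 from h, p, u.
That leaves p = 18. So q, s can't be 18.
q has just one choice, so q = 8. Eliminate 8 elsewhere: h.
u's domain is down to {20}, so u = 20. Strike 20 from r, s.
s's domain is down to {6}, so s = 6. Eliminate 6 elsewhere: r.
So r = 12.

12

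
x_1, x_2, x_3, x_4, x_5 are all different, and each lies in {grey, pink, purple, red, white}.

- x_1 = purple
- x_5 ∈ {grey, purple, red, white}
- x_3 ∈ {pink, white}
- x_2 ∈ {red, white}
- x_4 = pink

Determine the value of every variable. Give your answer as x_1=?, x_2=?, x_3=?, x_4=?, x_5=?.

x_1=purple, x_2=red, x_3=white, x_4=pink, x_5=grey

x_1's domain is down to {purple}, so x_1 = purple. Eliminate purple elsewhere: x_5.
x_4 must be pink (only option left). Remove pink from x_3.
x_3's domain is down to {white}, so x_3 = white. Strike white from x_2, x_5.
x_2 has just one choice, so x_2 = red. So x_5 can't be red.
x_5 must be grey (only option left).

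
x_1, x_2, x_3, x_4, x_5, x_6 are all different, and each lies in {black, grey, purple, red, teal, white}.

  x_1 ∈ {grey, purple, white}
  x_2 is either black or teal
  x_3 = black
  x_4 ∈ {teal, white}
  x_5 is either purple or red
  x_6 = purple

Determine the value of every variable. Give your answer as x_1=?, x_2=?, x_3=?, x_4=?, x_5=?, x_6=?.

x_3 has just one choice, so x_3 = black. Strike black from x_2.
x_6 must be purple (only option left). Eliminate purple elsewhere: x_1, x_5.
That leaves x_2 = teal. Strike teal from x_4.
That leaves x_4 = white. Strike white from x_1.
That leaves x_5 = red.
x_1 has just one choice, so x_1 = grey.

x_1=grey, x_2=teal, x_3=black, x_4=white, x_5=red, x_6=purple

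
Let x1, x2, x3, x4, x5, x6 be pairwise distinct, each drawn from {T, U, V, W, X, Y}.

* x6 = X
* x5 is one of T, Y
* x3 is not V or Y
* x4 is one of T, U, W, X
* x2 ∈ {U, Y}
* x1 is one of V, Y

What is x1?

V

x6 has just one choice, so x6 = X. Eliminate X elsewhere: x3, x4.
Among the 5 still-open variables, V fits only x1 (and all 5 values in {T, U, V, W, Y} must be used), so x1 = V.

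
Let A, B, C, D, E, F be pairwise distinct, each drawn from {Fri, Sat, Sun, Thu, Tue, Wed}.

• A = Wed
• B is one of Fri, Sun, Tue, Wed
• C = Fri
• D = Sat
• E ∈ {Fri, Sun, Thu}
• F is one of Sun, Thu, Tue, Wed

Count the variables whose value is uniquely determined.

3

A must be Wed (only option left). So B, F can't be Wed.
C must be Fri (only option left). Remove Fri from B, E.
That leaves D = Sat.
Determined: A=Wed, C=Fri, D=Sat. The other variables each still have more than one consistent value. That makes 3.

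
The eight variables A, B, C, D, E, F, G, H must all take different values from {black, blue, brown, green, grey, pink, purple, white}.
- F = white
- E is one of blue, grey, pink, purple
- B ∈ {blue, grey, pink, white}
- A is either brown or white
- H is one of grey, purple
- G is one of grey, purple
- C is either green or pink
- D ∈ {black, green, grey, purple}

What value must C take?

F must be white (only option left). Strike white from A, B.
A's domain is down to {brown}, so A = brown.
The 6 still-open variables together cover exactly {black, blue, green, grey, pink, purple} — 6 values for 6 variables — and black appears only in D's list, so D = black.
The 5 still-open variables together cover exactly {blue, green, grey, pink, purple} — 5 values for 5 variables — and green appears only in C's list, so C = green.

green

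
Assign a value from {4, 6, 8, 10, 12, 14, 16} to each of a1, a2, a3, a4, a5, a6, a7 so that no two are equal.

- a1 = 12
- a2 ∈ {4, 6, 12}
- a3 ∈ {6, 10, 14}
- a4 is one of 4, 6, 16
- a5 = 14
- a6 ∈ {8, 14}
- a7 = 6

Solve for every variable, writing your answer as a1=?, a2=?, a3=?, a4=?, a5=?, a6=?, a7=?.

a1=12, a2=4, a3=10, a4=16, a5=14, a6=8, a7=6

a1 has just one choice, so a1 = 12. So a2 can't be 12.
a5 has just one choice, so a5 = 14. Strike 14 from a3, a6.
That leaves a6 = 8.
a7 has just one choice, so a7 = 6. Remove 6 from a2, a3, a4.
a2 has just one choice, so a2 = 4. Eliminate 4 elsewhere: a4.
That leaves a3 = 10.
a4's domain is down to {16}, so a4 = 16.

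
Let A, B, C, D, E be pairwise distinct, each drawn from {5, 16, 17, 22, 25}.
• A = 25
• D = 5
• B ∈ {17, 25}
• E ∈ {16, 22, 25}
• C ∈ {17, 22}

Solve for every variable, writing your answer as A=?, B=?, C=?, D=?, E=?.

A must be 25 (only option left). So B, E can't be 25.
B's domain is down to {17}, so B = 17. Strike 17 from C.
That leaves C = 22. Eliminate 22 elsewhere: E.
D's domain is down to {5}, so D = 5.
E has just one choice, so E = 16.

A=25, B=17, C=22, D=5, E=16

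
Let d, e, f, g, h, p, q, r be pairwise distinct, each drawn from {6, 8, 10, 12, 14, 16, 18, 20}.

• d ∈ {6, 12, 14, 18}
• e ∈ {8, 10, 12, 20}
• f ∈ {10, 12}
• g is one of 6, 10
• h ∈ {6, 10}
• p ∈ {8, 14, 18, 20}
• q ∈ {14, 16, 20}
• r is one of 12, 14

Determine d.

18

Among the 8 variables, 16 fits only q (and all 8 values in {6, 8, 10, 12, 14, 16, 18, 20} must be used), so q = 16.
g and h between them cover only {6, 10} — a naked pair. Remove those values from d, e, f.
That leaves f = 12. So d, e, r can't be 12.
r must be 14 (only option left). Eliminate 14 elsewhere: d, p.
So d = 18.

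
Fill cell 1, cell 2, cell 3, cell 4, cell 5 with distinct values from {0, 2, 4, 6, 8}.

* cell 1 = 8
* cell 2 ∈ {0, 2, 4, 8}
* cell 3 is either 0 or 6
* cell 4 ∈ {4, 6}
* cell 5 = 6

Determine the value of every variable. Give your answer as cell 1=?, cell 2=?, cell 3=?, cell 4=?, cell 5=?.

cell 1=8, cell 2=2, cell 3=0, cell 4=4, cell 5=6

cell 1 has just one choice, so cell 1 = 8. Remove 8 from cell 2.
That leaves cell 5 = 6. Remove 6 from cell 3, cell 4.
cell 3 must be 0 (only option left). Eliminate 0 elsewhere: cell 2.
cell 4 must be 4 (only option left). Eliminate 4 elsewhere: cell 2.
That leaves cell 2 = 2.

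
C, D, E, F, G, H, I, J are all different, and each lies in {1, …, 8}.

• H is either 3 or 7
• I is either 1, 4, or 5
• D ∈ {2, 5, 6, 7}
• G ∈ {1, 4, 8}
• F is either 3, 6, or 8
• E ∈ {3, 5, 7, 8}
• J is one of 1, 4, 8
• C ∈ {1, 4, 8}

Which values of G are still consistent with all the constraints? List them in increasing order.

1, 4, 8

The 8 variables draw from only 8 values {1, 2, 3, 4, 5, 6, 7, 8}, so each is used; only D can be 2, hence D = 2.
The 7 still-open variables together cover exactly {1, 3, 4, 5, 6, 7, 8} — 7 values for 7 variables — and 6 appears only in F's list, so F = 6.
C, G, J between them cover only {1, 4, 8} — a naked triple. Remove those values from E, I.
I's domain is down to {5}, so I = 5. Remove 5 from E.
No further eliminations apply; G can still be any of 1, 4, 8.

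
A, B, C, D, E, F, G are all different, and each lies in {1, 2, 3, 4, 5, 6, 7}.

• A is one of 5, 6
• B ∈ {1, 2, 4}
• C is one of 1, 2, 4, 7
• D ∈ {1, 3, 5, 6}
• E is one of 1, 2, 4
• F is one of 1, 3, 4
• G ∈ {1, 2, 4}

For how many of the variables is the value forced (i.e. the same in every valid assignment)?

2

The 7 variables draw from only 7 values {1, 2, 3, 4, 5, 6, 7}, so each is used; only C can be 7, hence C = 7.
B, E, G share exactly the 3 values {1, 2, 4}; by pigeonhole those values go to them, so strike 1, 2, 4 from D, F.
That leaves F = 3. Remove 3 from D.
Determined: C=7, F=3. The other variables each still have more than one consistent value. That makes 2.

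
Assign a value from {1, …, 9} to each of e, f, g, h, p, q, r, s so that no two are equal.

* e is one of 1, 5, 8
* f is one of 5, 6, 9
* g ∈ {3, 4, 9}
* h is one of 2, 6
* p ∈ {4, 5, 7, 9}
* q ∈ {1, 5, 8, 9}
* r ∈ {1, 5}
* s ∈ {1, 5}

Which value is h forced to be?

2

r and s between them cover only {1, 5} — a naked pair. Remove those values from e, f, p, q.
e must be 8 (only option left). Remove 8 from q.
q has just one choice, so q = 9. Eliminate 9 elsewhere: f, g, p.
f's domain is down to {6}, so f = 6. Eliminate 6 elsewhere: h.
So h = 2.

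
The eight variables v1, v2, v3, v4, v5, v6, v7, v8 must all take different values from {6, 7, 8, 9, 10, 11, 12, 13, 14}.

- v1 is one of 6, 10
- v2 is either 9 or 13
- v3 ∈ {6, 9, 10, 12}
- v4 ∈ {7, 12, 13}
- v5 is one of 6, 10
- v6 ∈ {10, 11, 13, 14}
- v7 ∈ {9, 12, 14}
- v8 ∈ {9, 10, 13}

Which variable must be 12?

The 8 variables draw from only 8 values {6, 7, 9, 10, 11, 12, 13, 14}, so each is used; only v4 can be 7, hence v4 = 7.
Among the 7 still-open variables, 11 fits only v6 (and all 7 values in {6, 9, 10, 11, 12, 13, 14} must be used), so v6 = 11.
Among the 6 still-open variables, 14 fits only v7 (and all 6 values in {6, 9, 10, 12, 13, 14} must be used), so v7 = 14.
Among the 5 still-open variables, 12 fits only v3 (and all 5 values in {6, 9, 10, 12, 13} must be used), so v3 = 12.

v3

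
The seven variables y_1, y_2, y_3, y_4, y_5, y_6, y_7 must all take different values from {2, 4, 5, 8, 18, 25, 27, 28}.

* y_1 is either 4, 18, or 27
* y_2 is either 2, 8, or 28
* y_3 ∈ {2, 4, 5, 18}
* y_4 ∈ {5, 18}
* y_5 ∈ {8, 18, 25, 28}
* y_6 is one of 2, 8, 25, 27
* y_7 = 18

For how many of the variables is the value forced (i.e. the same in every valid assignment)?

2

y_7's domain is down to {18}, so y_7 = 18. Eliminate 18 elsewhere: y_1, y_3, y_4, y_5.
That leaves y_4 = 5. Strike 5 from y_3.
Determined: y_4=5, y_7=18. The other variables each still have more than one consistent value. That makes 2.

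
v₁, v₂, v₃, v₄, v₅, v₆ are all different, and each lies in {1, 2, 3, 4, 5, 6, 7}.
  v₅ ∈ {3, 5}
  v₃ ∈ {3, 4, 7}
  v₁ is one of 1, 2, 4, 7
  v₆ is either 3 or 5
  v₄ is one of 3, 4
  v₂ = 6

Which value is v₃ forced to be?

7

v₂ must be 6 (only option left).
v₅ and v₆ share exactly the 2 values {3, 5}; by pigeonhole those values go to them, so strike 3, 5 from v₃, v₄.
That leaves v₄ = 4. Remove 4 from v₁, v₃.
So v₃ = 7.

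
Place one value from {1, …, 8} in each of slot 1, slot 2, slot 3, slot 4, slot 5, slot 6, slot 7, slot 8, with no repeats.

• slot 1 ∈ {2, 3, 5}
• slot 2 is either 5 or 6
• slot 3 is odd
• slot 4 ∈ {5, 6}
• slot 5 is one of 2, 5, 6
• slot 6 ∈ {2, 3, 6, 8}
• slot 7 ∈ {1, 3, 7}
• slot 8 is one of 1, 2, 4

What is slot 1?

The 8 variables together cover exactly {1, 2, 3, 4, 5, 6, 7, 8} — 8 values for 8 variables — and 4 appears only in slot 8's list, so slot 8 = 4.
The 7 still-open variables together cover exactly {1, 2, 3, 5, 6, 7, 8} — 7 values for 7 variables — and 8 appears only in slot 6's list, so slot 6 = 8.
slot 2 and slot 4 between them cover only {5, 6} — a naked pair. Remove those values from slot 1, slot 3, slot 5.
slot 5's domain is down to {2}, so slot 5 = 2. Eliminate 2 elsewhere: slot 1.
So slot 1 = 3.

3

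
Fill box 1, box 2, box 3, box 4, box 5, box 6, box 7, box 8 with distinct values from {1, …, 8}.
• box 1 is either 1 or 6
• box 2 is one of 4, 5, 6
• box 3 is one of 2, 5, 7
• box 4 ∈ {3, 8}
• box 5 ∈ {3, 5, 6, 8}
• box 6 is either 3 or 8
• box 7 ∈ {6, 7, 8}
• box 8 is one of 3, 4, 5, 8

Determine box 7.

The 8 variables draw from only 8 values {1, 2, 3, 4, 5, 6, 7, 8}, so each is used; only box 1 can be 1, hence box 1 = 1.
The 7 still-open variables together cover exactly {2, 3, 4, 5, 6, 7, 8} — 7 values for 7 variables — and 2 appears only in box 3's list, so box 3 = 2.
Among the 6 still-open variables, 7 fits only box 7 (and all 6 values in {3, 4, 5, 6, 7, 8} must be used), so box 7 = 7.

7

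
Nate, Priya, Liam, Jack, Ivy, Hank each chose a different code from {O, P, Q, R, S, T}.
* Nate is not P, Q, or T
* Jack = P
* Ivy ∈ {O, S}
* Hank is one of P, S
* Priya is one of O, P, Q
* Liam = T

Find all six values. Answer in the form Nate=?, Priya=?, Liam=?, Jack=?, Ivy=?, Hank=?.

Nate=R, Priya=Q, Liam=T, Jack=P, Ivy=O, Hank=S

Liam's domain is down to {T}, so Liam = T.
That leaves Jack = P. Remove P from Priya, Hank.
Hank has just one choice, so Hank = S. So Nate, Ivy can't be S.
Ivy must be O (only option left). Strike O from Nate, Priya.
Nate must be R (only option left).
That leaves Priya = Q.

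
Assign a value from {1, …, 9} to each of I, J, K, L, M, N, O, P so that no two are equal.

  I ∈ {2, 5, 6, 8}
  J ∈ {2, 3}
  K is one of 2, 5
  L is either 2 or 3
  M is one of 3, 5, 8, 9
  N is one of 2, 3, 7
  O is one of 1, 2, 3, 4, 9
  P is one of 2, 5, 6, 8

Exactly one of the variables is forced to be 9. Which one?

M

J and L share exactly the 2 values {2, 3}; by pigeonhole those values go to them, so strike 2, 3 from I, K, M, N, O, P.
K has just one choice, so K = 5. Remove 5 from I, M, P.
N's domain is down to {7}, so N = 7.
The 2 variables I and P are confined to {6, 8}, which locks those values in; drop them from M.
So 9 goes to M.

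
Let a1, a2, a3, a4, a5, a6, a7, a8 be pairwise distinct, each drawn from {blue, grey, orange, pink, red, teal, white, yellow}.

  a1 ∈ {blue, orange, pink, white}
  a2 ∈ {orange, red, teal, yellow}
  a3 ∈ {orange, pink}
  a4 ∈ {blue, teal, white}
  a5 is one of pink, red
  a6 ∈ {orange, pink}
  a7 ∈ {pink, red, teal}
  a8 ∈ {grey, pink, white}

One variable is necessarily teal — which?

a7

The 8 variables draw from only 8 values {blue, grey, orange, pink, red, teal, white, yellow}, so each is used; only a8 can be grey, hence a8 = grey.
The 7 still-open variables draw from only 7 values {blue, orange, pink, red, teal, white, yellow}, so each is used; only a2 can be yellow, hence a2 = yellow.
a3 and a6 between them cover only {orange, pink} — a naked pair. Remove those values from a1, a5, a7.
a5 has just one choice, so a5 = red. So a7 can't be red.
So teal goes to a7.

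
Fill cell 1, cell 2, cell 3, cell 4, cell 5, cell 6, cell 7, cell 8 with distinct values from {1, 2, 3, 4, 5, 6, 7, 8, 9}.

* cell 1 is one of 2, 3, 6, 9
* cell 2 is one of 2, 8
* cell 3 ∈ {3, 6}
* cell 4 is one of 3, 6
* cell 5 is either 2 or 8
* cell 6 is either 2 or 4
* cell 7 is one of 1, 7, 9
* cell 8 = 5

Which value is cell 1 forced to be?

cell 8 has just one choice, so cell 8 = 5.
The 2 variables cell 2 and cell 5 are confined to {2, 8}, which locks those values in; drop them from cell 1, cell 6.
That leaves cell 6 = 4.
cell 3 and cell 4 share exactly the 2 values {3, 6}; by pigeonhole those values go to them, so strike 3, 6 from cell 1.
So cell 1 = 9.

9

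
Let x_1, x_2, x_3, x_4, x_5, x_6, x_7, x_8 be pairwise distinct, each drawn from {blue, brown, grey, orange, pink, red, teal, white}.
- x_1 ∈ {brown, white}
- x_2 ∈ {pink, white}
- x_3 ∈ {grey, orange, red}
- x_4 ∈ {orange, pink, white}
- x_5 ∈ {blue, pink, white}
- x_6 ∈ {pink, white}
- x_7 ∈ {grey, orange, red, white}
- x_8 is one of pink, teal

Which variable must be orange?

x_4

Among the 8 variables, blue fits only x_5 (and all 8 values in {blue, brown, grey, orange, pink, red, teal, white} must be used), so x_5 = blue.
The 7 still-open variables together cover exactly {brown, grey, orange, pink, red, teal, white} — 7 values for 7 variables — and brown appears only in x_1's list, so x_1 = brown.
The 6 still-open variables together cover exactly {grey, orange, pink, red, teal, white} — 6 values for 6 variables — and teal appears only in x_8's list, so x_8 = teal.
x_2 and x_6 share exactly the 2 values {pink, white}; by pigeonhole those values go to them, so strike pink, white from x_4, x_7.
So orange goes to x_4.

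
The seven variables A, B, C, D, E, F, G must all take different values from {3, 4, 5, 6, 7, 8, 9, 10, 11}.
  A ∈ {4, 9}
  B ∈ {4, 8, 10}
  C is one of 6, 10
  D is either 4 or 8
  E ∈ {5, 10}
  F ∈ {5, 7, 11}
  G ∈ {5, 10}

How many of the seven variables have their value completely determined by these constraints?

The 2 variables E and G are confined to {5, 10}, which locks those values in; drop them from B, C, F.
C must be 6 (only option left).
The 2 variables B and D are confined to {4, 8}, which locks those values in; drop them from A.
A has just one choice, so A = 9.
Determined: A=9, C=6. The other variables each still have more than one consistent value. That makes 2.

2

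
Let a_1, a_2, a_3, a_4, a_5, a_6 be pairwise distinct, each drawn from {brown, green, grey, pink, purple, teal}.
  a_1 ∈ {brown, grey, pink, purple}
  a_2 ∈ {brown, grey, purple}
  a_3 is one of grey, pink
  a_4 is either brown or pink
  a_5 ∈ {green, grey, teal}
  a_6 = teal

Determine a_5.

green

a_6's domain is down to {teal}, so a_6 = teal. Remove teal from a_5.
The 5 still-open variables together cover exactly {brown, green, grey, pink, purple} — 5 values for 5 variables — and green appears only in a_5's list, so a_5 = green.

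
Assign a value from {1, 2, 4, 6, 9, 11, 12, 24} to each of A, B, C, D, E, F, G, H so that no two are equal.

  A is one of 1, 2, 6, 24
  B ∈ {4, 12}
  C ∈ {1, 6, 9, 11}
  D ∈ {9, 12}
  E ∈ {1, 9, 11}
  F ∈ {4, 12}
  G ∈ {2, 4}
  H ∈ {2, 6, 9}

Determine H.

6

Among the 8 variables, 24 fits only A (and all 8 values in {1, 2, 4, 6, 9, 11, 12, 24} must be used), so A = 24.
B and F share exactly the 2 values {4, 12}; by pigeonhole those values go to them, so strike 4, 12 from D, G.
D's domain is down to {9}, so D = 9. Strike 9 from C, E, H.
G must be 2 (only option left). So H can't be 2.
So H = 6.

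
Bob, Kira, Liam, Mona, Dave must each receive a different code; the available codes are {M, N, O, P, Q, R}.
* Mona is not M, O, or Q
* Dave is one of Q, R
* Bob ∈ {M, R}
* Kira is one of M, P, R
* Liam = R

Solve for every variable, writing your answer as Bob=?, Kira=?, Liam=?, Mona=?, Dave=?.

Liam has just one choice, so Liam = R. Strike R from Bob, Kira, Mona, Dave.
Dave must be Q (only option left).
Bob must be M (only option left). So Kira can't be M.
Kira must be P (only option left). Eliminate P elsewhere: Mona.
That leaves Mona = N.

Bob=M, Kira=P, Liam=R, Mona=N, Dave=Q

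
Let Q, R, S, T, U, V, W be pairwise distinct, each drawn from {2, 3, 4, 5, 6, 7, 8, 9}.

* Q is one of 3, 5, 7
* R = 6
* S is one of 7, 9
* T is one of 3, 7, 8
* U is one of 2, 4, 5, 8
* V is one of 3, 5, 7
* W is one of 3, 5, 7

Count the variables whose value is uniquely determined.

R's domain is down to {6}, so R = 6.
The 3 variables Q, V, W are confined to {3, 5, 7}, which locks those values in; drop them from S, T, U.
S has just one choice, so S = 9.
T has just one choice, so T = 8. Strike 8 from U.
Determined: R=6, S=9, T=8. The other variables each still have more than one consistent value. That makes 3.

3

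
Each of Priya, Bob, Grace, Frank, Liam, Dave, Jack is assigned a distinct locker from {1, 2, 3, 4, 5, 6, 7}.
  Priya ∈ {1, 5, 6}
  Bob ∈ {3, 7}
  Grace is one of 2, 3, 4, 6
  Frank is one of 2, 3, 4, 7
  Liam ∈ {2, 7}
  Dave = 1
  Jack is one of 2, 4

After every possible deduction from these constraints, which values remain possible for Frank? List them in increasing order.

Dave must be 1 (only option left). Eliminate 1 elsewhere: Priya.
The 6 still-open variables together cover exactly {2, 3, 4, 5, 6, 7} — 6 values for 6 variables — and 5 appears only in Priya's list, so Priya = 5.
The 5 still-open variables together cover exactly {2, 3, 4, 6, 7} — 5 values for 5 variables — and 6 appears only in Grace's list, so Grace = 6.
No further eliminations apply; Frank can still be any of 2, 3, 4, 7.

2, 3, 4, 7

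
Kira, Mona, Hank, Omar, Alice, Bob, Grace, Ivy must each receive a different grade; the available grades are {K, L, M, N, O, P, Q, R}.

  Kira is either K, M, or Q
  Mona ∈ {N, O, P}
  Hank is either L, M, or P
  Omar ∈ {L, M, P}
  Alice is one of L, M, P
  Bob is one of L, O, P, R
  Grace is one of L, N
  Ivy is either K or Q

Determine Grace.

N

The 8 variables draw from only 8 values {K, L, M, N, O, P, Q, R}, so each is used; only Bob can be R, hence Bob = R.
Among the 7 still-open variables, O fits only Mona (and all 7 values in {K, L, M, N, O, P, Q} must be used), so Mona = O.
The 6 still-open variables together cover exactly {K, L, M, N, P, Q} — 6 values for 6 variables — and N appears only in Grace's list, so Grace = N.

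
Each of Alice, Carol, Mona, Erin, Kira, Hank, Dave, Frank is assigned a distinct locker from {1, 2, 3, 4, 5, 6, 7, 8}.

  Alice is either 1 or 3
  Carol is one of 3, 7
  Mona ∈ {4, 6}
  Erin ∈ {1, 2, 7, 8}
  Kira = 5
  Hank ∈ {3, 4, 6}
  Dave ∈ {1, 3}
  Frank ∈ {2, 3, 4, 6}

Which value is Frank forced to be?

2

Kira has just one choice, so Kira = 5.
Among the 7 still-open variables, 8 fits only Erin (and all 7 values in {1, 2, 3, 4, 6, 7, 8} must be used), so Erin = 8.
The 6 still-open variables together cover exactly {1, 2, 3, 4, 6, 7} — 6 values for 6 variables — and 2 appears only in Frank's list, so Frank = 2.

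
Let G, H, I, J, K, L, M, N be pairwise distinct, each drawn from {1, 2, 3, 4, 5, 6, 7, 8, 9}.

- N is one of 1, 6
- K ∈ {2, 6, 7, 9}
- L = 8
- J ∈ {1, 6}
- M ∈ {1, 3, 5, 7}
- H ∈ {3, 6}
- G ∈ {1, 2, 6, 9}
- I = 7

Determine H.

I must be 7 (only option left). Eliminate 7 elsewhere: K, M.
L must be 8 (only option left).
The 6 still-open variables draw from only 6 values {1, 2, 3, 5, 6, 9}, so each is used; only M can be 5, hence M = 5.
Among the 5 still-open variables, 3 fits only H (and all 5 values in {1, 2, 3, 6, 9} must be used), so H = 3.

3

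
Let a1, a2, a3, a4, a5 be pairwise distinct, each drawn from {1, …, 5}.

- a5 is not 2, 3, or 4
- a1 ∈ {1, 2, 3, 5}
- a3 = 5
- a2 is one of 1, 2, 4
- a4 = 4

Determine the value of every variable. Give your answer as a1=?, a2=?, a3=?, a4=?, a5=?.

a1=3, a2=2, a3=5, a4=4, a5=1

a3 has just one choice, so a3 = 5. Eliminate 5 elsewhere: a1, a5.
That leaves a4 = 4. Strike 4 from a2.
a5 has just one choice, so a5 = 1. Eliminate 1 elsewhere: a1, a2.
a2 must be 2 (only option left). Remove 2 from a1.
a1 must be 3 (only option left).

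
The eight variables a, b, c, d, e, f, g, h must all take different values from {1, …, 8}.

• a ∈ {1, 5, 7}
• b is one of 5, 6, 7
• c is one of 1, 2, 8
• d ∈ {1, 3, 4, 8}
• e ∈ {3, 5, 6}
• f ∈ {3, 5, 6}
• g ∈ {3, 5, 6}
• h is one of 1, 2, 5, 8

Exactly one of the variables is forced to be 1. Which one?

a

The 8 variables draw from only 8 values {1, 2, 3, 4, 5, 6, 7, 8}, so each is used; only d can be 4, hence d = 4.
e, f, g share exactly the 3 values {3, 5, 6}; by pigeonhole those values go to them, so strike 3, 5, 6 from a, b, h.
That leaves b = 7. Remove 7 from a.
So 1 goes to a.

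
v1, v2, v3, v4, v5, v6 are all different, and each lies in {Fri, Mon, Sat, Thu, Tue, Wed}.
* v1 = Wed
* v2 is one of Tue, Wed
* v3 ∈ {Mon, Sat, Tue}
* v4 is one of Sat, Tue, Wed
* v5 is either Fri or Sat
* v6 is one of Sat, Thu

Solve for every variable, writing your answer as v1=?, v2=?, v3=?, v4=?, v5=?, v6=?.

v1=Wed, v2=Tue, v3=Mon, v4=Sat, v5=Fri, v6=Thu

v1 must be Wed (only option left). Remove Wed from v2, v4.
v2 must be Tue (only option left). Eliminate Tue elsewhere: v3, v4.
That leaves v4 = Sat. Strike Sat from v3, v5, v6.
v5 has just one choice, so v5 = Fri.
v6 has just one choice, so v6 = Thu.
v3 has just one choice, so v3 = Mon.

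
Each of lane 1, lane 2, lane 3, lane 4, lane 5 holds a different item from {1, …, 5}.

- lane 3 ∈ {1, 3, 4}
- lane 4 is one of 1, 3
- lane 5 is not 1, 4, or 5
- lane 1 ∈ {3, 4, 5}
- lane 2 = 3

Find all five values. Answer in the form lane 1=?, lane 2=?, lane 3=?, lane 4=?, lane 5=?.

lane 2 has just one choice, so lane 2 = 3. Remove 3 from lane 1, lane 3, lane 4, lane 5.
lane 4 has just one choice, so lane 4 = 1. Strike 1 from lane 3.
That leaves lane 5 = 2.
That leaves lane 3 = 4. Remove 4 from lane 1.
lane 1 has just one choice, so lane 1 = 5.

lane 1=5, lane 2=3, lane 3=4, lane 4=1, lane 5=2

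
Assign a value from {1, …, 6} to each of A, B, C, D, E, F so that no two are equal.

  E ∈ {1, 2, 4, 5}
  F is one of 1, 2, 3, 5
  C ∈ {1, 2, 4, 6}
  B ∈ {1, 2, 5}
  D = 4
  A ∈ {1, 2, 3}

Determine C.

D has just one choice, so D = 4. Remove 4 from C, E.
The 5 still-open variables draw from only 5 values {1, 2, 3, 5, 6}, so each is used; only C can be 6, hence C = 6.

6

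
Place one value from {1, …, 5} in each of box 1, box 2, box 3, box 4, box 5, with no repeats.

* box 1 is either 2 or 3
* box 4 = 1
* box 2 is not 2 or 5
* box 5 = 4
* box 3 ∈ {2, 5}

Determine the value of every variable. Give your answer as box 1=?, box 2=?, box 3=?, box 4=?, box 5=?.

box 1=2, box 2=3, box 3=5, box 4=1, box 5=4

box 4 has just one choice, so box 4 = 1. Strike 1 from box 2.
box 5 has just one choice, so box 5 = 4. Eliminate 4 elsewhere: box 2.
box 2 has just one choice, so box 2 = 3. Eliminate 3 elsewhere: box 1.
box 1 has just one choice, so box 1 = 2. So box 3 can't be 2.
box 3's domain is down to {5}, so box 3 = 5.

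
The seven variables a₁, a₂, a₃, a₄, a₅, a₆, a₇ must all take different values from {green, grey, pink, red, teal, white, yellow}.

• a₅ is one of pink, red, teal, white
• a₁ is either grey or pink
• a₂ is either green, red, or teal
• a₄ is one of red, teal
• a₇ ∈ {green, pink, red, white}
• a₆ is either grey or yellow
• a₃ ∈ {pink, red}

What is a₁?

Among the 7 variables, yellow fits only a₆ (and all 7 values in {green, grey, pink, red, teal, white, yellow} must be used), so a₆ = yellow.
The 6 still-open variables draw from only 6 values {green, grey, pink, red, teal, white}, so each is used; only a₁ can be grey, hence a₁ = grey.

grey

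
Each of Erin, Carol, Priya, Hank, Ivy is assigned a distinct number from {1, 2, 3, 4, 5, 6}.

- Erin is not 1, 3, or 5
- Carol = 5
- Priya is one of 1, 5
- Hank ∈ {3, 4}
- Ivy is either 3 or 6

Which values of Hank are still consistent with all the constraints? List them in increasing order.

Carol must be 5 (only option left). Remove 5 from Priya.
Priya has just one choice, so Priya = 1.
No further eliminations apply; Hank can still be any of 3, 4.

3, 4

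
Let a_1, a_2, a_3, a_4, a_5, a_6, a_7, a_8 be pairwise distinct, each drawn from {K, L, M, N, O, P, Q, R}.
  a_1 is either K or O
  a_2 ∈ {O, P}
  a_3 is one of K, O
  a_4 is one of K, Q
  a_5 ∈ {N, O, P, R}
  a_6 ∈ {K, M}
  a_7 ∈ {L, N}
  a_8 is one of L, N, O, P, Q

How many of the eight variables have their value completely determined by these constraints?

4

Among the 8 variables, M fits only a_6 (and all 8 values in {K, L, M, N, O, P, Q, R} must be used), so a_6 = M.
The 7 still-open variables draw from only 7 values {K, L, N, O, P, Q, R}, so each is used; only a_5 can be R, hence a_5 = R.
a_1 and a_3 share exactly the 2 values {K, O}; by pigeonhole those values go to them, so strike K, O from a_2, a_4, a_8.
a_2's domain is down to {P}, so a_2 = P. So a_8 can't be P.
a_4's domain is down to {Q}, so a_4 = Q. Strike Q from a_8.
Determined: a_2=P, a_4=Q, a_5=R, a_6=M. The other variables each still have more than one consistent value. That makes 4.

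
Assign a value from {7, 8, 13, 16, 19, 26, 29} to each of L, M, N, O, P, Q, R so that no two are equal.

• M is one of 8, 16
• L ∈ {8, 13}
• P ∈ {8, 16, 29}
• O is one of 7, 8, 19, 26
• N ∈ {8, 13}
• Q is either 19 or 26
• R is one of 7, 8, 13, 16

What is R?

7

Among the 7 variables, 29 fits only P (and all 7 values in {7, 8, 13, 16, 19, 26, 29} must be used), so P = 29.
The 2 variables L and N are confined to {8, 13}, which locks those values in; drop them from M, O, R.
M has just one choice, so M = 16. Eliminate 16 elsewhere: R.
So R = 7.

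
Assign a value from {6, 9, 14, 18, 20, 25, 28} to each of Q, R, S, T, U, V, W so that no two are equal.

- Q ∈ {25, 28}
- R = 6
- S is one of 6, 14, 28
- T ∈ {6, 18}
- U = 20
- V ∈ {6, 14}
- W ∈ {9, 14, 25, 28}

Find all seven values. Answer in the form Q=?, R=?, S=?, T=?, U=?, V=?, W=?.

R has just one choice, so R = 6. So S, T, V can't be 6.
That leaves T = 18.
U must be 20 (only option left).
V has just one choice, so V = 14. Remove 14 from S, W.
That leaves S = 28. Strike 28 from Q, W.
That leaves Q = 25. Eliminate 25 elsewhere: W.
W must be 9 (only option left).

Q=25, R=6, S=28, T=18, U=20, V=14, W=9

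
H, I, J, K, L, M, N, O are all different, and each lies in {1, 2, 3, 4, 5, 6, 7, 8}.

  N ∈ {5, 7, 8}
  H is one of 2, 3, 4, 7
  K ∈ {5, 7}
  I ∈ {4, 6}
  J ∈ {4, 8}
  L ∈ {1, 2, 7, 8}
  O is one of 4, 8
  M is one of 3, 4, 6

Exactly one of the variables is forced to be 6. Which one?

The 8 variables draw from only 8 values {1, 2, 3, 4, 5, 6, 7, 8}, so each is used; only L can be 1, hence L = 1.
Among the 7 still-open variables, 2 fits only H (and all 7 values in {2, 3, 4, 5, 6, 7, 8} must be used), so H = 2.
The 6 still-open variables together cover exactly {3, 4, 5, 6, 7, 8} — 6 values for 6 variables — and 3 appears only in M's list, so M = 3.
The 5 still-open variables draw from only 5 values {4, 5, 6, 7, 8}, so each is used; only I can be 6, hence I = 6.

I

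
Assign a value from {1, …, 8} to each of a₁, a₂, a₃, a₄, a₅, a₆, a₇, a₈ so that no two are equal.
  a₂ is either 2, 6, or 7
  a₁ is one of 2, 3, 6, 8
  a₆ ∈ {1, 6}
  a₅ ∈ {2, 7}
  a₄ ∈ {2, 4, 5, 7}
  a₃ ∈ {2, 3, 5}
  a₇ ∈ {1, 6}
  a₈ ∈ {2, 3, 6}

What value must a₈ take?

3

The 8 variables together cover exactly {1, 2, 3, 4, 5, 6, 7, 8} — 8 values for 8 variables — and 4 appears only in a₄'s list, so a₄ = 4.
The 7 still-open variables together cover exactly {1, 2, 3, 5, 6, 7, 8} — 7 values for 7 variables — and 5 appears only in a₃'s list, so a₃ = 5.
The 6 still-open variables draw from only 6 values {1, 2, 3, 6, 7, 8}, so each is used; only a₁ can be 8, hence a₁ = 8.
Among the 5 still-open variables, 3 fits only a₈ (and all 5 values in {1, 2, 3, 6, 7} must be used), so a₈ = 3.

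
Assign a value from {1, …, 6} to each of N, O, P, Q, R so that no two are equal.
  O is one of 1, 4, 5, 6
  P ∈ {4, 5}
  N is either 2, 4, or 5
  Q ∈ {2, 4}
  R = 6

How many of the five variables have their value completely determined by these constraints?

2

R must be 6 (only option left). Eliminate 6 elsewhere: O.
Among the 4 still-open variables, 1 fits only O (and all 4 values in {1, 2, 4, 5} must be used), so O = 1.
Determined: O=1, R=6. The other variables each still have more than one consistent value. That makes 2.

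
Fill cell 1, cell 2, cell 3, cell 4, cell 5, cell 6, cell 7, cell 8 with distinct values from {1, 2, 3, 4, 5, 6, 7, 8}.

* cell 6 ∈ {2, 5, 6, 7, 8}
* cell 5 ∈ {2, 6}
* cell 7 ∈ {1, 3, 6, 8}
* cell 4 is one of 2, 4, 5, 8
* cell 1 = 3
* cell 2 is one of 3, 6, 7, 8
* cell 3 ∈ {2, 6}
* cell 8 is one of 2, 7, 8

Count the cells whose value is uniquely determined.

4

cell 1's domain is down to {3}, so cell 1 = 3. Remove 3 from cell 2, cell 7.
Among the 7 still-open variables, 1 fits only cell 7 (and all 7 values in {1, 2, 4, 5, 6, 7, 8} must be used), so cell 7 = 1.
Among the 6 still-open variables, 4 fits only cell 4 (and all 6 values in {2, 4, 5, 6, 7, 8} must be used), so cell 4 = 4.
The 5 still-open variables draw from only 5 values {2, 5, 6, 7, 8}, so each is used; only cell 6 can be 5, hence cell 6 = 5.
cell 3 and cell 5 between them cover only {2, 6} — a naked pair. Remove those values from cell 2, cell 8.
Determined: cell 1=3, cell 4=4, cell 6=5, cell 7=1. The other cells each still have more than one consistent value. That makes 4.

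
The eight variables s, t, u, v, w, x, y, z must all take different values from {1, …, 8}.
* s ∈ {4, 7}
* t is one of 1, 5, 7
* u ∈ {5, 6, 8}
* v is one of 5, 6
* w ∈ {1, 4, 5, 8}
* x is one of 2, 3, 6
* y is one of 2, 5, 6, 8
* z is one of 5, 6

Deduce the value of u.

The 8 variables together cover exactly {1, 2, 3, 4, 5, 6, 7, 8} — 8 values for 8 variables — and 3 appears only in x's list, so x = 3.
The 7 still-open variables together cover exactly {1, 2, 4, 5, 6, 7, 8} — 7 values for 7 variables — and 2 appears only in y's list, so y = 2.
The 2 variables v and z are confined to {5, 6}, which locks those values in; drop them from t, u, w.
So u = 8.

8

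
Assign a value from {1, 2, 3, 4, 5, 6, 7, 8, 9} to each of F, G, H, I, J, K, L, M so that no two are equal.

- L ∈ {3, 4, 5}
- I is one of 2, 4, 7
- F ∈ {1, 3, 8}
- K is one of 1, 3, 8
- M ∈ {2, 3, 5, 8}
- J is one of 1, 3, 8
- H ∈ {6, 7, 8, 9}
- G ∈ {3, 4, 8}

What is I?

7

The 3 variables F, J, K are confined to {1, 3, 8}, which locks those values in; drop them from G, H, L, M.
G's domain is down to {4}, so G = 4. Remove 4 from I, L.
That leaves L = 5. So M can't be 5.
That leaves M = 2. Eliminate 2 elsewhere: I.
So I = 7.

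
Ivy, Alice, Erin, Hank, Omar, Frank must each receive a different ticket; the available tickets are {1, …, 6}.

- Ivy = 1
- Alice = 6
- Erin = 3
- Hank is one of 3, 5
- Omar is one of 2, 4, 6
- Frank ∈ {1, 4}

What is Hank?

5

Ivy must be 1 (only option left). Strike 1 from Frank.
Alice's domain is down to {6}, so Alice = 6. Strike 6 from Omar.
That leaves Erin = 3. Strike 3 from Hank.
So Hank = 5.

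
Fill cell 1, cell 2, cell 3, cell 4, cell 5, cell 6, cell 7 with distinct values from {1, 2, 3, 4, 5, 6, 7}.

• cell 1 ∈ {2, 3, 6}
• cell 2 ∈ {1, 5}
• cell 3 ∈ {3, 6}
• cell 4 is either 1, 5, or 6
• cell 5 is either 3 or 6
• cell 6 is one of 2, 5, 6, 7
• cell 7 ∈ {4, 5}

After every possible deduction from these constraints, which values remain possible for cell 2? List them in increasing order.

1, 5

Among the 7 variables, 4 fits only cell 7 (and all 7 values in {1, 2, 3, 4, 5, 6, 7} must be used), so cell 7 = 4.
The 6 still-open variables draw from only 6 values {1, 2, 3, 5, 6, 7}, so each is used; only cell 6 can be 7, hence cell 6 = 7.
Among the 5 still-open variables, 2 fits only cell 1 (and all 5 values in {1, 2, 3, 5, 6} must be used), so cell 1 = 2.
cell 3 and cell 5 between them cover only {3, 6} — a naked pair. Remove those values from cell 4.
No further eliminations apply; cell 2 can still be any of 1, 5.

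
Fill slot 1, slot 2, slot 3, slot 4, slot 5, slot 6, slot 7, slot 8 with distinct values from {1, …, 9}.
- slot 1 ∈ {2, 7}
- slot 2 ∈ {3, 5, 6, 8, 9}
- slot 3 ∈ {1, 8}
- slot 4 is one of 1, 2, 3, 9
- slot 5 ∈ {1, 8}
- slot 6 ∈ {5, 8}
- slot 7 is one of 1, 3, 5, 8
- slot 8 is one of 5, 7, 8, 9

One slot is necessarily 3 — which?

The 8 variables together cover exactly {1, 2, 3, 5, 6, 7, 8, 9} — 8 values for 8 variables — and 6 appears only in slot 2's list, so slot 2 = 6.
slot 3 and slot 5 between them cover only {1, 8} — a naked pair. Remove those values from slot 4, slot 6, slot 7, slot 8.
slot 6 has just one choice, so slot 6 = 5. So slot 7, slot 8 can't be 5.
So 3 goes to slot 7.

slot 7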